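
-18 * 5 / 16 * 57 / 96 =-855/256 = -3.34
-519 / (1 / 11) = -5709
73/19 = 3.84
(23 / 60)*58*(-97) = -64699/30 = -2156.63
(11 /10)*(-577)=-6347/10 = -634.70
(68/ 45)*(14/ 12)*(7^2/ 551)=11662/74385 = 0.16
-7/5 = -1.40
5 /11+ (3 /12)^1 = 31/44 = 0.70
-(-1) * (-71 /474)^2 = 5041/224676 = 0.02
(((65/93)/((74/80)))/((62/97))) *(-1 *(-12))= 504400/35557 = 14.19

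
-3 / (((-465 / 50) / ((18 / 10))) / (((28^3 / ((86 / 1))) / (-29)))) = -197568/38657 = -5.11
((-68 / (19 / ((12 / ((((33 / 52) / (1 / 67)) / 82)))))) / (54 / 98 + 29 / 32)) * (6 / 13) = -839344128/31996855 = -26.23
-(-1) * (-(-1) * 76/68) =19/17 = 1.12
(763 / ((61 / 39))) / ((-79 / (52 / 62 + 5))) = -36.05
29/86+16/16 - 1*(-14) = 1319/86 = 15.34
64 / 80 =4/5 = 0.80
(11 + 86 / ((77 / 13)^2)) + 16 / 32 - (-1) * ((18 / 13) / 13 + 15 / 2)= 21600987/1002001 = 21.56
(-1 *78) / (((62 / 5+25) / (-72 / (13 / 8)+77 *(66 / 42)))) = -29910/187 = -159.95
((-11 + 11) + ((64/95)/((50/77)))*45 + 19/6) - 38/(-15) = 52.39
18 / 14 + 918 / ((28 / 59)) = 27099/14 = 1935.64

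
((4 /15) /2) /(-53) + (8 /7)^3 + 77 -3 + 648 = 197284924/272685 = 723.49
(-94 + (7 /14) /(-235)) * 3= -132543/470 = -282.01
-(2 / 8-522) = 2087/4 = 521.75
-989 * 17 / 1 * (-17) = 285821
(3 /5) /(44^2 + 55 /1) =3/9955 = 0.00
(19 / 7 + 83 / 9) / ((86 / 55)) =20680/2709 = 7.63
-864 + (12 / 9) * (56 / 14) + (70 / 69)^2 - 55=-4345067/4761 = -912.64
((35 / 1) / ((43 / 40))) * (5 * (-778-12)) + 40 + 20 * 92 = -5449160/43 = -126724.65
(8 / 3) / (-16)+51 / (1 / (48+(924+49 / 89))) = 26486353/534 = 49599.91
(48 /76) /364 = 3/1729 = 0.00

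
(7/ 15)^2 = 49/225 = 0.22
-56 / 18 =-28/9 = -3.11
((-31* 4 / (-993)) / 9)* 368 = 45632/8937 = 5.11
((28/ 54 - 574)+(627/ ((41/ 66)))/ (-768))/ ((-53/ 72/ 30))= 407231255/17384 = 23425.64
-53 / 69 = -0.77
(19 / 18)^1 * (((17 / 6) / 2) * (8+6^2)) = 3553/54 = 65.80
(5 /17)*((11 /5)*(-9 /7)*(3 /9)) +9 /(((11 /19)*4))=18897/5236 = 3.61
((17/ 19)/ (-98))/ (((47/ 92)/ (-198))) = 154836/43757 = 3.54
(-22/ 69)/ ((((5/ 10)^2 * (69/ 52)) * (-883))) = 4576/4203963 = 0.00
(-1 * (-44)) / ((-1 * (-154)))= 2/7 = 0.29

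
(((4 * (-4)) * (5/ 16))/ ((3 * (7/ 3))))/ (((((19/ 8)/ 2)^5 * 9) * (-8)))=655360/155994237 = 0.00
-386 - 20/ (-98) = -385.80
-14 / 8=-7/4 = -1.75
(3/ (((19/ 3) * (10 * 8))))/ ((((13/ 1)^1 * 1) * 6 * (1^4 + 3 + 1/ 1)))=3/197600 = 0.00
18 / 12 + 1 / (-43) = 127/86 = 1.48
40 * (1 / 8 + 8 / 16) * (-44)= -1100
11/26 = 0.42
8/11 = 0.73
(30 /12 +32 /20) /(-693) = -41/6930 = -0.01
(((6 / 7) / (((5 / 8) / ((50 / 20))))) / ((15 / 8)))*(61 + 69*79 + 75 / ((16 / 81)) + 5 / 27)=10181156/945 = 10773.71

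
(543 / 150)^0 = 1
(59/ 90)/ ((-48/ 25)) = -295/864 = -0.34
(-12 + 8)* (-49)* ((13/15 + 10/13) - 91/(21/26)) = -1414532/65 = -21762.03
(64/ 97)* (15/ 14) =0.71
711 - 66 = 645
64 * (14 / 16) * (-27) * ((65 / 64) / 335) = -4.58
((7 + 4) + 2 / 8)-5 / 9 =385/36 = 10.69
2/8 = 1/4 = 0.25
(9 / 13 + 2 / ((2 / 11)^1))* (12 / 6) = 304/13 = 23.38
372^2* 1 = 138384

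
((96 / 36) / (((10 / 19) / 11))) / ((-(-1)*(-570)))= -0.10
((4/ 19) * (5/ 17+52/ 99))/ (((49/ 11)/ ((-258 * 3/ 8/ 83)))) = -8471/187663 = -0.05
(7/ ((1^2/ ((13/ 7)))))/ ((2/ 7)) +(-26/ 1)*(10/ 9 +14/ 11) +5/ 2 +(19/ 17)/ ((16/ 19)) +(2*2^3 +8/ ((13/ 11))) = 3541471/350064 = 10.12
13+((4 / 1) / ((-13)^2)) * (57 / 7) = 15607/1183 = 13.19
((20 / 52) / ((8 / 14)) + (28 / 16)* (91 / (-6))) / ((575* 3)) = -8071/538200 = -0.01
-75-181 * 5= -980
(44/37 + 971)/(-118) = -8.24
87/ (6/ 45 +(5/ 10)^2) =5220/23 = 226.96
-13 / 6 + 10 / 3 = 7/6 = 1.17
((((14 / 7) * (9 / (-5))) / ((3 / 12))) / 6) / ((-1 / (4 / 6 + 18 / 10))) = 148/25 = 5.92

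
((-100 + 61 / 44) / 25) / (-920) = 4339/1012000 = 0.00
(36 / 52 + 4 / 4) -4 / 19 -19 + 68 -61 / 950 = 622657/12350 = 50.42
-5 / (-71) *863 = 4315/71 = 60.77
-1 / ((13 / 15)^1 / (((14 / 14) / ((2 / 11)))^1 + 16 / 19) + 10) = -3615/36644 = -0.10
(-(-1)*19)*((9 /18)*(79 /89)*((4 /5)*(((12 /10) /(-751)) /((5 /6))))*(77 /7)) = -1188792/8354875 = -0.14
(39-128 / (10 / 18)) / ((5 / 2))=-76.56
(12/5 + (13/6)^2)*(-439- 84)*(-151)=100848521/180 = 560269.56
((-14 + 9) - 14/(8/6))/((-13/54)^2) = -45198/169 = -267.44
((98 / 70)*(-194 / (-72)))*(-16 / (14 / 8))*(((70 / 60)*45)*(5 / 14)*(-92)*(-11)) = -1963280/3 = -654426.67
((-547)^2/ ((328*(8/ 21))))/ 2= 6283389/5248 = 1197.29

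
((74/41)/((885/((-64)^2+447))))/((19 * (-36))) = -2849/210330 = -0.01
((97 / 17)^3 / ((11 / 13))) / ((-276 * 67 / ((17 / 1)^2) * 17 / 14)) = -83053243/29393034 = -2.83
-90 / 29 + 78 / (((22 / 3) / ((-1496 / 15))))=-154266/145 = -1063.90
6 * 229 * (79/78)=18091/13 = 1391.62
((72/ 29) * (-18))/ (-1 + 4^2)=-432/145 = -2.98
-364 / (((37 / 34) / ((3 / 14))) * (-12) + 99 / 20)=123760/19037 = 6.50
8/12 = 2/3 = 0.67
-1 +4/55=-51/55 = -0.93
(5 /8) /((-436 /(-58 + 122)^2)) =-640/109 = -5.87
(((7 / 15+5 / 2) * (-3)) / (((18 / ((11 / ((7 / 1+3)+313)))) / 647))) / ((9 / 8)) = -1266826/130815 = -9.68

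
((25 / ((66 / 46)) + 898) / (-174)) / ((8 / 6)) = -30209/7656 = -3.95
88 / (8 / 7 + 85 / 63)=5544/157 = 35.31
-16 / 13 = -1.23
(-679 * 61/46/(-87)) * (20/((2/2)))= 414190/2001 = 206.99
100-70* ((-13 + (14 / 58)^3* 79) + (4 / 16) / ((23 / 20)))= 514394150/560947 = 917.01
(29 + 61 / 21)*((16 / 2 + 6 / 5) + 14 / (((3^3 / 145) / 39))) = 17736776/189 = 93845.38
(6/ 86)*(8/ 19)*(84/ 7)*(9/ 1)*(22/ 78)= 9504/10621 = 0.89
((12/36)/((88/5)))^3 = 125/18399744 = 0.00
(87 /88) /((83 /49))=4263/7304 = 0.58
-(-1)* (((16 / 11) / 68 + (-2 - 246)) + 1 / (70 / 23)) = -3241739/13090 = -247.65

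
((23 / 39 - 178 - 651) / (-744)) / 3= 8077/21762 = 0.37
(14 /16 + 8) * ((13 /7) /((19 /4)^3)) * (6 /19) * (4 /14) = 88608/6385729 = 0.01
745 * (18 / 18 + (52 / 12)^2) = 14734.44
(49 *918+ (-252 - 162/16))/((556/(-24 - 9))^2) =389599551/2473088 = 157.54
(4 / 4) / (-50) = -1/50 = -0.02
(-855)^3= -625026375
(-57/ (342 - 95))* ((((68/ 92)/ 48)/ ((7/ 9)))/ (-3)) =51/33488 = 0.00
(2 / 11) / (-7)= -0.03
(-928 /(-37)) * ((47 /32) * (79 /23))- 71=47256/851 = 55.53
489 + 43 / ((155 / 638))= 665.99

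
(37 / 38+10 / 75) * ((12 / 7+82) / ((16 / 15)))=184883/2128 = 86.88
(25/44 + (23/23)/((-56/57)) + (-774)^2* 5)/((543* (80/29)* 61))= 877204267/26759040 = 32.78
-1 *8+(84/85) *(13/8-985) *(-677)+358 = 111904639/170 = 658262.58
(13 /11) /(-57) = -13/627 = -0.02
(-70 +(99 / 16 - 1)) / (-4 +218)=-1037/3424 = -0.30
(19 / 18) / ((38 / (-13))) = -13/36 = -0.36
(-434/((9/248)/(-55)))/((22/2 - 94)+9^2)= -2959880/9 = -328875.56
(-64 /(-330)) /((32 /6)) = 2/55 = 0.04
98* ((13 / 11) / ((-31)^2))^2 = 16562/111746041 = 0.00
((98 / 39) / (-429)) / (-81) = 98/1355211 = 0.00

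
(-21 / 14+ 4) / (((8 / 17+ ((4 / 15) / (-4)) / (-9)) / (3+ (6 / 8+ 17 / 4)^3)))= 734400/1097 = 669.46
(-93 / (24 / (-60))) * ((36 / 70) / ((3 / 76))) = 21204/7 = 3029.14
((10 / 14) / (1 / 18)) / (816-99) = 30/1673 = 0.02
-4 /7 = -0.57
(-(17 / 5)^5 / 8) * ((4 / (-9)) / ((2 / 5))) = 1419857/22500 = 63.10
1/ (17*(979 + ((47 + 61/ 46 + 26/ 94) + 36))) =2162/39091653 = 0.00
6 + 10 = 16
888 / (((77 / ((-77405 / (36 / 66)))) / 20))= -32731257.14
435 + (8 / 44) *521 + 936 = 16123/11 = 1465.73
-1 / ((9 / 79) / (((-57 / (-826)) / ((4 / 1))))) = -1501/9912 = -0.15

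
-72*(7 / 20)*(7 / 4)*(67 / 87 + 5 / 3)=-15582/145 = -107.46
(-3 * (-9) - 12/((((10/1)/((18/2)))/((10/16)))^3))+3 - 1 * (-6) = 34677/1024 = 33.86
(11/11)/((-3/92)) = -92/3 = -30.67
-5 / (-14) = 0.36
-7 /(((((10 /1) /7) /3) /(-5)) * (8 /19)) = 2793/16 = 174.56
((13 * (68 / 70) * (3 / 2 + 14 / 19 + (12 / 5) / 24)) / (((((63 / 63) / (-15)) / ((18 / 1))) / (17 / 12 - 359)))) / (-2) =-135337527/95 = -1424605.55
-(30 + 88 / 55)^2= -24964/25 = -998.56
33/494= 0.07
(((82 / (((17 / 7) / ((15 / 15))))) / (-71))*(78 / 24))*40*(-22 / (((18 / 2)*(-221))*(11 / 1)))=-11480/184671 = -0.06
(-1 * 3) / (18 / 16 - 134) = 0.02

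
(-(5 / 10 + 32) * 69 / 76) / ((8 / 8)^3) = -4485/152 = -29.51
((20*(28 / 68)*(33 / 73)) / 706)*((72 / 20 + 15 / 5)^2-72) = -328482/2190365 = -0.15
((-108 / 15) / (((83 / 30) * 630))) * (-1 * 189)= 324/415 = 0.78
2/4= 1/2 = 0.50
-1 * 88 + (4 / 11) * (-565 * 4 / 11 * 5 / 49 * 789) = -36184552/5929 = -6102.98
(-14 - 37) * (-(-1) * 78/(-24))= 663/4 = 165.75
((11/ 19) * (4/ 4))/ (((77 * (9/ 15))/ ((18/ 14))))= 15/931 = 0.02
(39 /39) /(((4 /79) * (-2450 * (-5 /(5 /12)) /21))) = 79/5600 = 0.01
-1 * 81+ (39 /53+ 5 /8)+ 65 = -6207/424 = -14.64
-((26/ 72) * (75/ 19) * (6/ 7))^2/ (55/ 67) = -1415375/778316 = -1.82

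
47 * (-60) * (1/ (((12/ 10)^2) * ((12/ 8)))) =-11750/9 = -1305.56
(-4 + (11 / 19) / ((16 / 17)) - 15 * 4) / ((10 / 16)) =-19269/190 = -101.42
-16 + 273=257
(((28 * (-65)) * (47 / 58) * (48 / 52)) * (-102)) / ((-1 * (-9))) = 447440/29 = 15428.97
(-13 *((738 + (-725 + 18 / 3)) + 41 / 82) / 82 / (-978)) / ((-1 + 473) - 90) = 169/20423248 = 0.00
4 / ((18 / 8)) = 16/9 = 1.78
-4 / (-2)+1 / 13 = 27/13 = 2.08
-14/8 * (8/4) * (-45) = 315/2 = 157.50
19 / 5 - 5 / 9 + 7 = 461/45 = 10.24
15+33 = 48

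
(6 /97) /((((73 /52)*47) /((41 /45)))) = 4264/4992105 = 0.00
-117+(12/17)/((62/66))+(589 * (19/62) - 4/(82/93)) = 2580517/43214 = 59.71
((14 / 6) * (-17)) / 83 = -119/249 = -0.48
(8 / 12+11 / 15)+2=17/5 = 3.40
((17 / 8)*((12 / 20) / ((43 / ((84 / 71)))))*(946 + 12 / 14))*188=95323896/15265 = 6244.61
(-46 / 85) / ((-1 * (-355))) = -46/30175 = 0.00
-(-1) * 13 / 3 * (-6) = -26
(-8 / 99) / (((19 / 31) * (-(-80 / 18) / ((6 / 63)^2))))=-124/460845 = 0.00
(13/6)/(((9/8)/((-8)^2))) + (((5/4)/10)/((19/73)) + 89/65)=33374011/266760 = 125.11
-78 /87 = -26/29 = -0.90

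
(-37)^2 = 1369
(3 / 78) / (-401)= -1/10426 = 0.00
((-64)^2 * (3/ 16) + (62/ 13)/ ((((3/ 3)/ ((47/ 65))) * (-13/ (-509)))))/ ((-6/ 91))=-34718971/2535 = -13695.85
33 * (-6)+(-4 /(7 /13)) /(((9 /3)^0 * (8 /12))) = -1464/7 = -209.14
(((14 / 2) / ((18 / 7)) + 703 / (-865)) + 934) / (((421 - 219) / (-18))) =-14572111/174730 = -83.40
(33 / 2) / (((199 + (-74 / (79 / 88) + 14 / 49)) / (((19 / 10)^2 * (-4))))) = -6587889/3231050 = -2.04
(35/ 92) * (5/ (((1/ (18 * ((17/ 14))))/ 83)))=317475/92 = 3450.82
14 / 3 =4.67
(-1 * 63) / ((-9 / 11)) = 77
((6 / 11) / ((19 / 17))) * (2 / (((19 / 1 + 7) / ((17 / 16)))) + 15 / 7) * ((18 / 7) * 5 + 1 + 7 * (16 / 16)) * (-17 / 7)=-204999549/3727724 = -54.99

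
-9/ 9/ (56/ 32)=-4/7 = -0.57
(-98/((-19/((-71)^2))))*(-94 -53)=-72620646/19 = -3822139.26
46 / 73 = 0.63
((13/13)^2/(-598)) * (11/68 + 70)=-367/3128 = -0.12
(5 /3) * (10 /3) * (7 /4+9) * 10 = 5375/9 = 597.22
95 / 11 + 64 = 799/11 = 72.64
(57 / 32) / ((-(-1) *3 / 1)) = 19/32 = 0.59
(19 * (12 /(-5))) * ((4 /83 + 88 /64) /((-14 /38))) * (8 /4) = 29241/83 = 352.30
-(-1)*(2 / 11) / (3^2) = 2/99 = 0.02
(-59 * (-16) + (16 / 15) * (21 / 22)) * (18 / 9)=103952/55 = 1890.04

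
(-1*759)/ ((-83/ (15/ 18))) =1265/166 = 7.62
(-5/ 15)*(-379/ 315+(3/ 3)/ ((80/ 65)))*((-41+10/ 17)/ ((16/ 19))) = -6.25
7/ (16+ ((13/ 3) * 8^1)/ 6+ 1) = 63/205 = 0.31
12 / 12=1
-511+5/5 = -510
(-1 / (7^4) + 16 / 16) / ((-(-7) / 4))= 0.57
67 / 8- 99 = -725/8 = -90.62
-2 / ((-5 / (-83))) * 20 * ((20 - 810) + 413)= 250328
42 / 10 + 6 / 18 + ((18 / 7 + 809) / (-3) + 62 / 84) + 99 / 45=-55241/210 = -263.05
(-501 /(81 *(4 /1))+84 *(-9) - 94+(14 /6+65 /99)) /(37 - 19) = -1008085/21384 = -47.14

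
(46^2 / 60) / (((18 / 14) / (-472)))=-1747816/135 = -12946.79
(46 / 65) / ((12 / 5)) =23/78 = 0.29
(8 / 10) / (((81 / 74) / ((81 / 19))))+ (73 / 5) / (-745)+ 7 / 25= 9558/2831 = 3.38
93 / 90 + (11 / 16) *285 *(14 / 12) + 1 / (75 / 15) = 110317/480 = 229.83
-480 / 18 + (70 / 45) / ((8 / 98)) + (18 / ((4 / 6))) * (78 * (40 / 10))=151495/18 = 8416.39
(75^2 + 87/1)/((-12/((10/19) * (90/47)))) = -428400/893 = -479.73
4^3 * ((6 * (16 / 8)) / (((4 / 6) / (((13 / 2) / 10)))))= 3744/5 = 748.80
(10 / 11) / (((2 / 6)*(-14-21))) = -0.08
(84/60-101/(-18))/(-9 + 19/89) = -0.80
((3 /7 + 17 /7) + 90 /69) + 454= 73764/161 = 458.16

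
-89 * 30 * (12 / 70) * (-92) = 294768/7 = 42109.71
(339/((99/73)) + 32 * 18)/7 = 27257/231 = 118.00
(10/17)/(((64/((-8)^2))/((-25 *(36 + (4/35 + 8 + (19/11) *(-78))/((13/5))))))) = 3177500/17017 = 186.73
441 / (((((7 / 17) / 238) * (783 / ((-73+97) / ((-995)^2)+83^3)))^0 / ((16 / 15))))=2352/5 = 470.40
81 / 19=4.26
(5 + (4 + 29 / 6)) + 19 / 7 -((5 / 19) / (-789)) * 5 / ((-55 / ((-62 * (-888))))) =34348145/2308614 = 14.88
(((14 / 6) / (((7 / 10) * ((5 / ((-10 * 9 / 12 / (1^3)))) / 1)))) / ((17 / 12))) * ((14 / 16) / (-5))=21/34 = 0.62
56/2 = 28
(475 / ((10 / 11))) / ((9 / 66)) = 11495/3 = 3831.67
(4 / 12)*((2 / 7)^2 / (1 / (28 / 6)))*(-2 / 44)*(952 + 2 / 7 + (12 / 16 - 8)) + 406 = 1943045/4851 = 400.55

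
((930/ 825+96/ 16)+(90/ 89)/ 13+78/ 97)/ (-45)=-49437448/277766775 = -0.18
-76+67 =-9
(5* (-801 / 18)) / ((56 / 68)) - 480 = -750.18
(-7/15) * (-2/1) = 14/15 = 0.93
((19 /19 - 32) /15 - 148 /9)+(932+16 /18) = 41147/45 = 914.38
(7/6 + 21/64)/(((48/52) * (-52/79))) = -22673/9216 = -2.46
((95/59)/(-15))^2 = 361/31329 = 0.01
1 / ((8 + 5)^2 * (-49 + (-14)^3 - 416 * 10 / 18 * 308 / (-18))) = 81/15900703 = 0.00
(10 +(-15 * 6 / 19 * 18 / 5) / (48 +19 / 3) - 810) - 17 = -2531221/3097 = -817.31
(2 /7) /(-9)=-2/63 = -0.03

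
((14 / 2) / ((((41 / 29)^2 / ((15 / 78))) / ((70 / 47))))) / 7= 147175/1027091 = 0.14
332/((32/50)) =2075/4 = 518.75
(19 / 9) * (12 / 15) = 76/45 = 1.69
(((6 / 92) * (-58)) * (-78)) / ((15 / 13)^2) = 127426/575 = 221.61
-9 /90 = -1/10 = -0.10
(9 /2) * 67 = 603/2 = 301.50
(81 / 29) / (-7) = -81/203 = -0.40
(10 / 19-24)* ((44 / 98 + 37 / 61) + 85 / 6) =-60877885/170373 = -357.32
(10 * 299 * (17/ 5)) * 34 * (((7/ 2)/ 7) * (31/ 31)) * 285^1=49254270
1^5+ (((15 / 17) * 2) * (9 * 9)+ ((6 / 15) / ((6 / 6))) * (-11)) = 11861/85 = 139.54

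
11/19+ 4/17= 0.81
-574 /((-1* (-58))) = -287/29 = -9.90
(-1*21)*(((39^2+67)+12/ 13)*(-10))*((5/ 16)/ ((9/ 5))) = 2259250/39 = 57929.49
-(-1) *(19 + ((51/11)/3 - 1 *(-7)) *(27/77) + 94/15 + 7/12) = 488659/16940 = 28.85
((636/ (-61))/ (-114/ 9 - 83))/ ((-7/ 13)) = -24804/122549 = -0.20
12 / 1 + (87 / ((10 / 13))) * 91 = 103041/10 = 10304.10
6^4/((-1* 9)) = -144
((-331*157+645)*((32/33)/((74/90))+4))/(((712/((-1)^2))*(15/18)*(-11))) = 81140082/1992265 = 40.73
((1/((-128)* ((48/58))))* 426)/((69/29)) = -59711/35328 = -1.69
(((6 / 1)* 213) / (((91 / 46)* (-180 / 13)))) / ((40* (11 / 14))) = -1633/1100 = -1.48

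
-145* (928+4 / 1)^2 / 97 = -1298458.56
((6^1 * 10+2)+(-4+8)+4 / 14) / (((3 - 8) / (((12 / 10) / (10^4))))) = -174/109375 = 0.00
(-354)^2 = 125316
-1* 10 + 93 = 83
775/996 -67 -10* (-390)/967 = -59896019/963132 = -62.19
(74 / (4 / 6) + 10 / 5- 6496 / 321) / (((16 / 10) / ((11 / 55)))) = 29777/2568 = 11.60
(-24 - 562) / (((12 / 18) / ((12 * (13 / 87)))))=-45708/29 = -1576.14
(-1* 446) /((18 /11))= -2453/9 = -272.56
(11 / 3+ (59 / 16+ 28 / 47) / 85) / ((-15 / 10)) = -712783/287640 = -2.48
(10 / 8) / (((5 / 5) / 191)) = 955/4 = 238.75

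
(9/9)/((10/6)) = 3/5 = 0.60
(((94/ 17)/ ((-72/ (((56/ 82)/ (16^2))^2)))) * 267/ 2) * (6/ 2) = -204967/936411136 = 0.00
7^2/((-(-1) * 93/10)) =490/93 = 5.27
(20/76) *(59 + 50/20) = 615/38 = 16.18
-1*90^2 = -8100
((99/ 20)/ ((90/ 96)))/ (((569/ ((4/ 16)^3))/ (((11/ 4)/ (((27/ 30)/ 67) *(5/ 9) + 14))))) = 24321/854410400 = 0.00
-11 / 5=-2.20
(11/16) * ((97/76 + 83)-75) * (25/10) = 38775/2432 = 15.94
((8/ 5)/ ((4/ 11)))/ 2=11/5 = 2.20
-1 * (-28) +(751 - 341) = 438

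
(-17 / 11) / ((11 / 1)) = -17/121 = -0.14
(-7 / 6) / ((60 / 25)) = -35/72 = -0.49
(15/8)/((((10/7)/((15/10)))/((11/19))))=693/608 = 1.14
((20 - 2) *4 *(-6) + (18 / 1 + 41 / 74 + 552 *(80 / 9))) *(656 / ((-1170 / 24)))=-261742688/4329 = -60462.62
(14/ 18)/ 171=7/1539 = 0.00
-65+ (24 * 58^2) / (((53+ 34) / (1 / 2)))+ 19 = 418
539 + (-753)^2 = 567548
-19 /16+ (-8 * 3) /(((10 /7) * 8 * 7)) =-119/80 = -1.49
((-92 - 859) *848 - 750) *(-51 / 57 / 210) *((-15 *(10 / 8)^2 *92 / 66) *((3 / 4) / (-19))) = 4435.26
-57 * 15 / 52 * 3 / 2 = -2565/104 = -24.66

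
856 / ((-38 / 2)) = -856/19 = -45.05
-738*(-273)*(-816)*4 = -657611136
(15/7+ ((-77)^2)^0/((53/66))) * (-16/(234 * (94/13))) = -1676/52311 = -0.03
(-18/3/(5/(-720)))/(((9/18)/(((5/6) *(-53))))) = -76320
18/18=1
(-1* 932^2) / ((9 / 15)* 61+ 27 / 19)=-20629820/903 = -22845.87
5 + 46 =51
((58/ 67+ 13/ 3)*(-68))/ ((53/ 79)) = -5613740/10653 = -526.96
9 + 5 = 14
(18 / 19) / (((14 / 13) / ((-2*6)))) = -1404/133 = -10.56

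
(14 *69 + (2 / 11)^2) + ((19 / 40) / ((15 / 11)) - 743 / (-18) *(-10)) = 553.60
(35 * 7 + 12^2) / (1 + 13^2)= 389/170 = 2.29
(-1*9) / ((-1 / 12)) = 108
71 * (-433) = -30743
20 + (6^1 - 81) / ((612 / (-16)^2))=-580/51 = -11.37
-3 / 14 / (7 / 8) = -12/49 = -0.24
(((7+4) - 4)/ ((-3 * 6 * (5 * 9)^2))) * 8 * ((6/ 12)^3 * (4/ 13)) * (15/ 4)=-7/31590 = 0.00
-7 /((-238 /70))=2.06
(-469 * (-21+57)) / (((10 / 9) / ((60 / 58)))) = -455868/29 = -15719.59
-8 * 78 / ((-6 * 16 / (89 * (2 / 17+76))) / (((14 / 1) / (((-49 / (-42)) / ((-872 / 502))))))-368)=301274256/177674233 = 1.70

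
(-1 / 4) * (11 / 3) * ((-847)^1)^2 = -7891499/12 = -657624.92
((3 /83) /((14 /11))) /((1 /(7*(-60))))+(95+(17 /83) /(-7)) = 48248/581 = 83.04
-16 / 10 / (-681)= 8/3405 = 0.00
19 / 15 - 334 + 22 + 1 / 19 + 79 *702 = 15716986/285 = 55147.32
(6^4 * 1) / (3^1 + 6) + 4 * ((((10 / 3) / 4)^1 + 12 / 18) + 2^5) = 278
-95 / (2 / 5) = -475/2 = -237.50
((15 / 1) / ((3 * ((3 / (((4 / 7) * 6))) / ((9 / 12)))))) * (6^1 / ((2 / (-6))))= -540/7 = -77.14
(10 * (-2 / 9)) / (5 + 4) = -20/81 = -0.25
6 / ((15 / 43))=86/5 = 17.20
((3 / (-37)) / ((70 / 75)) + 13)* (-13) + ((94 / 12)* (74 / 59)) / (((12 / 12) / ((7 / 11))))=-162999665/1008546 = -161.62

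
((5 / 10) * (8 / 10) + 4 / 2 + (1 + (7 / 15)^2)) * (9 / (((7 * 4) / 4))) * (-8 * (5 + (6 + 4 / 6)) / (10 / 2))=-6512/75 = -86.83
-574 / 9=-63.78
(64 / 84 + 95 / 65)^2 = 368449/74529 = 4.94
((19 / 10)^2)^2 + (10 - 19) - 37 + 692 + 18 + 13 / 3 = 681.37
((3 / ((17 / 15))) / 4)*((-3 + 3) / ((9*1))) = 0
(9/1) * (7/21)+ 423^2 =178932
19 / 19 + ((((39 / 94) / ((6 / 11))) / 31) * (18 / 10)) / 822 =7984789/7984360 = 1.00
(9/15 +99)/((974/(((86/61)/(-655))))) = -21414/97290425 = 0.00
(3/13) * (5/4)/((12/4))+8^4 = 212997/52 = 4096.10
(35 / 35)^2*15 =15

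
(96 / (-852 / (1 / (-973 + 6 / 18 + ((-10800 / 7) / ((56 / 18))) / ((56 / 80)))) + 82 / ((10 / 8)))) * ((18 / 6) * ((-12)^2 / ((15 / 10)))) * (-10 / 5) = -658560/17059261 = -0.04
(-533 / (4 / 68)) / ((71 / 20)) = -181220/71 = -2552.39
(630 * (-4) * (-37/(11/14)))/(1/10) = 13053600/11 = 1186690.91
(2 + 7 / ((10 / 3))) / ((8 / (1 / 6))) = 41/480 = 0.09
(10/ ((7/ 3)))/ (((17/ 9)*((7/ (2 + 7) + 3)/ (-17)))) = -1215/119 = -10.21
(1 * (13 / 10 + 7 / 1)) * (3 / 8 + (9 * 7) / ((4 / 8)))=83913/80 = 1048.91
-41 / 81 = -0.51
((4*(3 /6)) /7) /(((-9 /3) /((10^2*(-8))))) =1600/21 = 76.19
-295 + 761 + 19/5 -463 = 34/5 = 6.80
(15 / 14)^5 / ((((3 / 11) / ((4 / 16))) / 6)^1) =8353125/1075648 = 7.77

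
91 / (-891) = -91/891 = -0.10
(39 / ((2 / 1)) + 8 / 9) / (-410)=-367/7380 = -0.05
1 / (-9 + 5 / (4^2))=-16/139 = -0.12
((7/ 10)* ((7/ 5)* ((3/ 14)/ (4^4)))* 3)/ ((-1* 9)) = -7/25600 = 0.00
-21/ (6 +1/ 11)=-231/67 = -3.45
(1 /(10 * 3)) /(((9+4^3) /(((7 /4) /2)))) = 7/17520 = 0.00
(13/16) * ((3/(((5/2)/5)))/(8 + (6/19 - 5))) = 247/168 = 1.47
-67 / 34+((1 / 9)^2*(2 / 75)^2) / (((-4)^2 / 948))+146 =743734561/5163750 = 144.03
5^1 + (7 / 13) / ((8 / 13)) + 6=95/8 = 11.88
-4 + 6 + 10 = 12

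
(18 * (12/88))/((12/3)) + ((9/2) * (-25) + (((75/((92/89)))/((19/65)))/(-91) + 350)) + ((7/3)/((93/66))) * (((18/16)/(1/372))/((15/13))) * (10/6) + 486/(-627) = 83154143/67298 = 1235.61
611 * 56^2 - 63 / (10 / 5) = 3832129/2 = 1916064.50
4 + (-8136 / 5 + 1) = -8111/5 = -1622.20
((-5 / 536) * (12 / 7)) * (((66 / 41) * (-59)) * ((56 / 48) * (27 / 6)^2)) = 788535/21976 = 35.88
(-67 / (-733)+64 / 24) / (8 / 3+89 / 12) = 24260/88693 = 0.27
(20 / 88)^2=25/484 = 0.05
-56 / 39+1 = -17/39 = -0.44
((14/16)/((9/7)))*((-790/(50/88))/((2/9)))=-4258.10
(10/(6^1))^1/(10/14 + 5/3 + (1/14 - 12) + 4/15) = -350/1949 = -0.18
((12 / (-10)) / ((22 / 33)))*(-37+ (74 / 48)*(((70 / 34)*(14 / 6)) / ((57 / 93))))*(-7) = -313.95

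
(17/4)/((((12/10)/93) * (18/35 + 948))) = 0.35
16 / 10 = 8/5 = 1.60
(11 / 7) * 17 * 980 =26180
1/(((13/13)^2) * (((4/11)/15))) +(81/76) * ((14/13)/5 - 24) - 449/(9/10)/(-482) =181463081/10714860 = 16.94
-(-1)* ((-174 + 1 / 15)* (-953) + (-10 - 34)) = 2485717/15 = 165714.47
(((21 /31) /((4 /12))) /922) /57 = 21/543058 = 0.00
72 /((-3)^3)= -8/3 = -2.67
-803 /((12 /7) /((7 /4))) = -39347/48 = -819.73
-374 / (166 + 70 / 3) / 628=-561/178352 = 0.00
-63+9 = -54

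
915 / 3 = 305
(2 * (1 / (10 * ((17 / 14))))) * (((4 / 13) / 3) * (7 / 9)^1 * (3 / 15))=392/149175 = 0.00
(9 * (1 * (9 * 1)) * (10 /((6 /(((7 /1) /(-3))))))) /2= -315/2 = -157.50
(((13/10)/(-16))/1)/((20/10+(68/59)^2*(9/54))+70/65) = -1764867/71644160 = -0.02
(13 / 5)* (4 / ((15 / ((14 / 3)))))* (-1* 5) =-728/45 = -16.18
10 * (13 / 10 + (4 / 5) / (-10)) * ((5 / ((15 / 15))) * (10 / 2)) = 305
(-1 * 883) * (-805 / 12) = 710815/12 = 59234.58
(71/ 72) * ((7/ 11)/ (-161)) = -71/18216 = 0.00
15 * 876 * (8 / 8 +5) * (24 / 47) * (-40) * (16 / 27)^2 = -239206400/423 = -565499.76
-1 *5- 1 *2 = -7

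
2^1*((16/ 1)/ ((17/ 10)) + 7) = 558/17 = 32.82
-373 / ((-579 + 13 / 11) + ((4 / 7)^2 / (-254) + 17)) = 25532969/38389775 = 0.67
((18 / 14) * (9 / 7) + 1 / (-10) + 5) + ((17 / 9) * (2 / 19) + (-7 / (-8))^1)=2556229/335160 = 7.63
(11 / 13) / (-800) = -11/10400 = 0.00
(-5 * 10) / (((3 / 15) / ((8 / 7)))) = -2000/7 = -285.71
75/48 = 25/16 = 1.56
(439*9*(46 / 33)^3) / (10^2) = 10682626/99825 = 107.01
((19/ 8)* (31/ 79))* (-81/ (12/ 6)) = -47709/1264 = -37.74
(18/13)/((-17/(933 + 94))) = -1422/17 = -83.65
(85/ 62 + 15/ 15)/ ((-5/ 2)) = -147/155 = -0.95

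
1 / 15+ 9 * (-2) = -269/15 = -17.93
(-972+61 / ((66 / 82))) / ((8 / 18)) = -88725/44 = -2016.48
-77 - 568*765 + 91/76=-33029281/76 = -434595.80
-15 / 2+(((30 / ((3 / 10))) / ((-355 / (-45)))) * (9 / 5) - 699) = -97083/142 = -683.68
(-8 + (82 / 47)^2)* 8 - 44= -184780/2209 = -83.65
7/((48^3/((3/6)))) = 7/221184 = 0.00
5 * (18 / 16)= 45/8 = 5.62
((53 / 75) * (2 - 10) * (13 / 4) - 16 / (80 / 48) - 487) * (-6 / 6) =38623/75 = 514.97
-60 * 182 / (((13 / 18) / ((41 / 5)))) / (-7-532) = 17712/77 = 230.03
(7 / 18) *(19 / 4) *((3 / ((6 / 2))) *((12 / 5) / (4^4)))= 133/7680 = 0.02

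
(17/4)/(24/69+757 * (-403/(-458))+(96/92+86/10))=0.01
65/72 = 0.90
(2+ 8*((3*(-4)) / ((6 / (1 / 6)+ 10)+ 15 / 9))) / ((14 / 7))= -1/143 = -0.01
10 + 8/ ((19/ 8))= 13.37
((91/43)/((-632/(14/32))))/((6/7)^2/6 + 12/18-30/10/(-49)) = -93639/54352000 = 0.00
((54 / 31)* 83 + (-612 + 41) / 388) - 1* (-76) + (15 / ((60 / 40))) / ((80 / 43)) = 5400187/24056 = 224.48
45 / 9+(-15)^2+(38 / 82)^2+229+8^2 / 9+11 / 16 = 113047123/242064 = 467.01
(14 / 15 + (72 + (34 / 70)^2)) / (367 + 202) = 268897/2091075 = 0.13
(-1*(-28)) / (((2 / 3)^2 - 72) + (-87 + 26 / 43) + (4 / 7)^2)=-530964/2989031 = -0.18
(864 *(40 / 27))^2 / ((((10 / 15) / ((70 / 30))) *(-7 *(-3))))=819200/3 = 273066.67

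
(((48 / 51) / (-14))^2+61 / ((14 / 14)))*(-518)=-63927490/2023 = -31600.34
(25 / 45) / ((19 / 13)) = 0.38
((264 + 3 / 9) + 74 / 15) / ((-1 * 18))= -4039/270 = -14.96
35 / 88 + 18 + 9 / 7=19.68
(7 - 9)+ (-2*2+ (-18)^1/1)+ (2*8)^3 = 4072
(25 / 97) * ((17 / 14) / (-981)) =-425/1332198 = 0.00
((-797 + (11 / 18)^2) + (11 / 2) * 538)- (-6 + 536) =528889/324 = 1632.37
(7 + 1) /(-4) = -2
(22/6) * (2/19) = 22/57 = 0.39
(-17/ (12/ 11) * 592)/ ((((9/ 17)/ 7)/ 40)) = -131737760/27 = -4879176.30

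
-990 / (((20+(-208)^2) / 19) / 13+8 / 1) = -24453/4526 = -5.40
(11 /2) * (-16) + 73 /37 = -3183/37 = -86.03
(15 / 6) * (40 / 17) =100/17 = 5.88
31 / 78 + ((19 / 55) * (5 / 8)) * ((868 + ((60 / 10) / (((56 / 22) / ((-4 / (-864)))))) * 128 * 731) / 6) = 7391957/108108 = 68.38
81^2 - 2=6559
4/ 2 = 2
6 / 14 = 3/7 = 0.43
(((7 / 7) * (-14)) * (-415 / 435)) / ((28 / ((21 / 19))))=581/1102 = 0.53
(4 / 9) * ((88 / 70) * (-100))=-3520/63 = -55.87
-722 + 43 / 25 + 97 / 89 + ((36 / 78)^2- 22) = -278625912/376025 = -740.98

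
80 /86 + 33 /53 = 3539/2279 = 1.55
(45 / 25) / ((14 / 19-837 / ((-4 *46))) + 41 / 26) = 45448/173275 = 0.26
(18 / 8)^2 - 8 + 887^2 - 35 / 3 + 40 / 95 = 717520393/912 = 786754.82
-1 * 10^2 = -100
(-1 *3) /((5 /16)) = -48/5 = -9.60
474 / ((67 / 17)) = 8058/67 = 120.27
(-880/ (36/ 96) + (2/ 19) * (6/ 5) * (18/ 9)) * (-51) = 11368376/95 = 119667.12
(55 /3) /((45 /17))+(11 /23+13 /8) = 44857/4968 = 9.03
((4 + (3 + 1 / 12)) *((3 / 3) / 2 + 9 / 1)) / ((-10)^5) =-323/480000 = 0.00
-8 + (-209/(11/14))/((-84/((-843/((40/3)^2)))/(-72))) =429259/400 = 1073.15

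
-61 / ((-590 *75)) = 61/44250 = 0.00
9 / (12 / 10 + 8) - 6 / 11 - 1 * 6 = -2817/506 = -5.57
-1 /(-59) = 1/59 = 0.02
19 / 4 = 4.75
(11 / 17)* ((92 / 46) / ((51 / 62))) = 1364/867 = 1.57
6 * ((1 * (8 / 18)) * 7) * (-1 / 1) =-56/3 = -18.67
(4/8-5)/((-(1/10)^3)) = 4500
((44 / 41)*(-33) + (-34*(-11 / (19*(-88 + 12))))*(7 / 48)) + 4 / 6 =-16475639/473632 = -34.79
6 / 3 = 2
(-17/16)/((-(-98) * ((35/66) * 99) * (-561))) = 1/2716560 = 0.00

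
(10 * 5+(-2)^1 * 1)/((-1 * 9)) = -16/3 = -5.33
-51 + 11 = -40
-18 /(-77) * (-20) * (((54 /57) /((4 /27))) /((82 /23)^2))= -5784615/2459303 = -2.35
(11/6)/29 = 11/174 = 0.06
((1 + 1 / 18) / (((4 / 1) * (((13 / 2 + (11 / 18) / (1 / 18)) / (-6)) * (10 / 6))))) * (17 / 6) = -323/2100 = -0.15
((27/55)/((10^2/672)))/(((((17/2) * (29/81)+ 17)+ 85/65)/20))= 38211264/12365375 = 3.09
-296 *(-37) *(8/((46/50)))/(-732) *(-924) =168660800/1403 = 120214.40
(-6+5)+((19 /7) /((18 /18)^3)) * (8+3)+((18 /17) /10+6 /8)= 70717/2380 = 29.71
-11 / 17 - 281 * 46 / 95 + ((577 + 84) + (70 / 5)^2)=1163268/1615 = 720.29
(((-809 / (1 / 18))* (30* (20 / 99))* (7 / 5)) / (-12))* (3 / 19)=339780/209 = 1625.74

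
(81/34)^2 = 6561/1156 = 5.68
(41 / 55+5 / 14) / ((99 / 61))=17263/25410 = 0.68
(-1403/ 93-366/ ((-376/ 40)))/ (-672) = -104249/2937312 = -0.04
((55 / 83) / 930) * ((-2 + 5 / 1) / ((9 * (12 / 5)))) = 55/555768 = 0.00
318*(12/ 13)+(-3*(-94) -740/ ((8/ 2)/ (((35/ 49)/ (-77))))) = 577.25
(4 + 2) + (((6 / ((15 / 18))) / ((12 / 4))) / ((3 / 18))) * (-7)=-474/5 = -94.80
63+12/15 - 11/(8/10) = 1001/20 = 50.05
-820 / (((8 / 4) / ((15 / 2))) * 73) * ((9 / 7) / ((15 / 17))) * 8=-250920/511 = -491.04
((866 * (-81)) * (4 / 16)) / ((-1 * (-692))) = -35073/1384 = -25.34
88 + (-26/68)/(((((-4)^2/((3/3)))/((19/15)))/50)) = 70573/816 = 86.49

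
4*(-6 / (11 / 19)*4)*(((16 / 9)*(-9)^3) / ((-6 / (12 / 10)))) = -2363904/55 = -42980.07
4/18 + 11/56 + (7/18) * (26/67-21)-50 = -648313/11256 = -57.60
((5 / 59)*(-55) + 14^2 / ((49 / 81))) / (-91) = -3.51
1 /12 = 0.08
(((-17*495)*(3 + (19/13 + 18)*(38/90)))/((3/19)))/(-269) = 2222.36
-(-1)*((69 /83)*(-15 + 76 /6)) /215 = -0.01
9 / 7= 1.29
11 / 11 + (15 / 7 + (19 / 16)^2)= 8159/1792 = 4.55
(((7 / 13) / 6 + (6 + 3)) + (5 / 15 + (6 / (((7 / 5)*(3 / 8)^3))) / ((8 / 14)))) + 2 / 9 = 35537/234 = 151.87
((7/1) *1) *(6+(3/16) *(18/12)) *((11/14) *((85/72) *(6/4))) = 62645/1024 = 61.18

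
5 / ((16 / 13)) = 65/16 = 4.06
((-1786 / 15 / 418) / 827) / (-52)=47/7095660 = 0.00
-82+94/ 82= -80.85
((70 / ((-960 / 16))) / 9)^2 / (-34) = -49/99144 = 0.00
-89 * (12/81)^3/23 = -5696/452709 = -0.01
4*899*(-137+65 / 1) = -258912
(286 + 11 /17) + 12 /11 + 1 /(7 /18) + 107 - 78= 417976/1309 = 319.31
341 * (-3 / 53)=-1023/53 = -19.30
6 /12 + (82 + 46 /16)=683/8 = 85.38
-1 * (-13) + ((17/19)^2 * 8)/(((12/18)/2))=11629/361 = 32.21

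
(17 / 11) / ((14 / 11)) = 17/14 = 1.21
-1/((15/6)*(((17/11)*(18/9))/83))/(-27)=913/2295 = 0.40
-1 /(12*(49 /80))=-20/147 = -0.14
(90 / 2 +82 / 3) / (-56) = -1.29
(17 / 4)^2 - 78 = -959/16 = -59.94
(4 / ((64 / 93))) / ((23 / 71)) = 6603/368 = 17.94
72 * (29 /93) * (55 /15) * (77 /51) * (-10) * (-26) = 51091040/1581 = 32315.65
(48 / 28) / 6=2/7 = 0.29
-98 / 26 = -3.77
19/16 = 1.19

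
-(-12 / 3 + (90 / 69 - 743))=17151/23 = 745.70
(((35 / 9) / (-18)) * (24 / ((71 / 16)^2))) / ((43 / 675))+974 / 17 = 195895162/3684971 = 53.16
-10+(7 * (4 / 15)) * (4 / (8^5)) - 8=-552953/30720 = -18.00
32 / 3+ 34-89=-44.33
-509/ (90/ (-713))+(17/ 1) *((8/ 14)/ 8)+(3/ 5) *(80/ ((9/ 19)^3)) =38147024/8505 = 4485.25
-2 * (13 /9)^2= -338/81 = -4.17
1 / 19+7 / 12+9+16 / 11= 27815/2508 = 11.09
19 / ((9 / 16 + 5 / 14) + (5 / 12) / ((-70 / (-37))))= 6384/383 = 16.67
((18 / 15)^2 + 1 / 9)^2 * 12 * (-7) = -202.10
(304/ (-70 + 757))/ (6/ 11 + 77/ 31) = 103664/709671 = 0.15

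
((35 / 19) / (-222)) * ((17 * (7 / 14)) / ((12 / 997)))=-593215/101232 = -5.86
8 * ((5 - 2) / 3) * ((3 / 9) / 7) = 8/21 = 0.38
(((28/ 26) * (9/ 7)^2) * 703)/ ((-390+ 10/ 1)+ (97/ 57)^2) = -370015614/111494201 = -3.32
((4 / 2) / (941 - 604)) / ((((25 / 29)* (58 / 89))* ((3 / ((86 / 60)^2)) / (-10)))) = -0.07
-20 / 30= -2/3 = -0.67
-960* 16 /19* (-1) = 15360/19 = 808.42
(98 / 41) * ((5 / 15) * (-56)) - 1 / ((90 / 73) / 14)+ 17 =-71906/1845 = -38.97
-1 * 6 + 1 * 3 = -3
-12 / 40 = -3/10 = -0.30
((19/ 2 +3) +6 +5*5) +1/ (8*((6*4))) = 8353/192 = 43.51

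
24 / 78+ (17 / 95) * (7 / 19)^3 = 2682223/8470865 = 0.32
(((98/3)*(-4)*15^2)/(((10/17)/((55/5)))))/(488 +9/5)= -2748900/2449 = -1122.46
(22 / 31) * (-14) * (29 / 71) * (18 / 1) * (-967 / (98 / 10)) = 111050280/15407 = 7207.78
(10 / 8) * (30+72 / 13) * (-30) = -17325/13 = -1332.69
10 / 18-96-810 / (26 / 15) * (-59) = 3214658/117 = 27475.71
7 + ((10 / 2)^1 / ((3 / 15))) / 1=32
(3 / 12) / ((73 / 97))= 97/292 = 0.33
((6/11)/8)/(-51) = -1/748 = 0.00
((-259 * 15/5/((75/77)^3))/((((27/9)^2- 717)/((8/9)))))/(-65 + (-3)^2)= -0.02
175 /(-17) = -175/17 = -10.29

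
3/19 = 0.16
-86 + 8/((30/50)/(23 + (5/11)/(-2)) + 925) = -66419462/772397 = -85.99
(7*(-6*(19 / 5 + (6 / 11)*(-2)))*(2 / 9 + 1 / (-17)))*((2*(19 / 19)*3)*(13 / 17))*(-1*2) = 542360/3179 = 170.61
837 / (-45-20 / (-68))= -14229/760 = -18.72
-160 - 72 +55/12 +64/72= -8155/36 = -226.53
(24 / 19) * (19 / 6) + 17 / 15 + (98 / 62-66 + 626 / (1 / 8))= 2301152/465 = 4948.71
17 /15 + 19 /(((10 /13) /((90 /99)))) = 3892/165 = 23.59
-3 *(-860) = 2580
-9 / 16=-0.56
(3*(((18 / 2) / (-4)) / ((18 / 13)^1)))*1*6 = -117/4 = -29.25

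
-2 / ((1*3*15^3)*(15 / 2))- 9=-1366879/151875 = -9.00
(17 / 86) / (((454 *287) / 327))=5559/11205628 = 0.00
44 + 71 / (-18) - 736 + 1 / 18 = -6263/9 = -695.89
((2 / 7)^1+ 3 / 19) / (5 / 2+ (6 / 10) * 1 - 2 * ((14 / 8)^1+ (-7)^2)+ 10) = -295/58786 = -0.01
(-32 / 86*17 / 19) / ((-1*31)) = 272/25327 = 0.01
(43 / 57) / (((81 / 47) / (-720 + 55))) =-291.09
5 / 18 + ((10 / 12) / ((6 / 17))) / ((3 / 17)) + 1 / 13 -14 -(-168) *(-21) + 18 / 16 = -9904211/2808 = -3527.14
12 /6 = 2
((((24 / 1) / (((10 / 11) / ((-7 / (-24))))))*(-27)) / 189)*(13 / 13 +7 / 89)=-528/445 = -1.19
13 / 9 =1.44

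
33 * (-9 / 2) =-297/2 = -148.50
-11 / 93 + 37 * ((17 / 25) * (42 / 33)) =815933/25575 = 31.90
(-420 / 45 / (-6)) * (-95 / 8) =-18.47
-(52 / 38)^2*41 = -27716/361 = -76.78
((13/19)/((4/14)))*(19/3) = 91/6 = 15.17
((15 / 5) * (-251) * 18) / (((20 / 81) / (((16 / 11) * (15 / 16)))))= -1646811/22 = -74855.05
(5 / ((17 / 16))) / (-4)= -20/17 = -1.18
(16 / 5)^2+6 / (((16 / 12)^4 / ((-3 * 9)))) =-131257/3200 = -41.02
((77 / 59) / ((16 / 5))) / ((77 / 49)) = 245/944 = 0.26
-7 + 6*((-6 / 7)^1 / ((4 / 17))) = -202/7 = -28.86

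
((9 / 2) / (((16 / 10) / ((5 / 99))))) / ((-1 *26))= -25/4576 = -0.01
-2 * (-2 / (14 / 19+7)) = 76/147 = 0.52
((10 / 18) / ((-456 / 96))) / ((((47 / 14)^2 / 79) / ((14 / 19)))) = -4335520/7177041 = -0.60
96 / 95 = 1.01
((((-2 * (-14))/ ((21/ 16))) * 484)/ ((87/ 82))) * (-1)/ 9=-2540032/2349 = -1081.32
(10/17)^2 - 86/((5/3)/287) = -21398794/1445 = -14808.85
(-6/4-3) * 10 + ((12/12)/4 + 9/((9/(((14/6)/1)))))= -509/12 = -42.42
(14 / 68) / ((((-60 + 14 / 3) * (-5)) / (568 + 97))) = 2793/5644 = 0.49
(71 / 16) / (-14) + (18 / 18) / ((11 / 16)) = 2803/2464 = 1.14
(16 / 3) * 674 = 10784/3 = 3594.67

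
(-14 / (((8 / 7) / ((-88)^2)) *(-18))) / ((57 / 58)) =2751056/513 = 5362.68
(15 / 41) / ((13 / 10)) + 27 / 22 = 17691/11726 = 1.51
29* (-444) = -12876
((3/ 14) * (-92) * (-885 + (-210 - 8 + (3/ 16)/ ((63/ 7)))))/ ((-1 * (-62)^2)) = -1217689/215264 = -5.66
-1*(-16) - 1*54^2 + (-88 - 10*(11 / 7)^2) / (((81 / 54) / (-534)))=1823732/49 = 37219.02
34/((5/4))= 136/5 = 27.20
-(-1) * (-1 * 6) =-6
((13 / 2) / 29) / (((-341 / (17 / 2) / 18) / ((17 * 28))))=-473382/9889 = -47.87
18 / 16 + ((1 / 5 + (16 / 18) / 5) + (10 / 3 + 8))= 12.84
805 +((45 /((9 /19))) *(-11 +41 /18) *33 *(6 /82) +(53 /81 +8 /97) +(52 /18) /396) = -470518117/393723 = -1195.05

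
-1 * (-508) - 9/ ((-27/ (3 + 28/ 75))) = 114553/225 = 509.12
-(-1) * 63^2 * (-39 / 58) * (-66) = 5108103/29 = 176141.48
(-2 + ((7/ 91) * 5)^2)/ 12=-313/2028 = -0.15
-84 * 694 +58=-58238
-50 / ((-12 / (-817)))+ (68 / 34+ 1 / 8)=-81649/24 = -3402.04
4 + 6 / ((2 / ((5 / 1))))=19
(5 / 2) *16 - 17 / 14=543/14 = 38.79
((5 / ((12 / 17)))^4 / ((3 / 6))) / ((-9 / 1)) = -52200625/93312 = -559.42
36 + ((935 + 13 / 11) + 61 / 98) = 1048683/1078 = 972.80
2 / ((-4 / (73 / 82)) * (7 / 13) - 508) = -949/242194 = 0.00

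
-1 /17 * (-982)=982/17 = 57.76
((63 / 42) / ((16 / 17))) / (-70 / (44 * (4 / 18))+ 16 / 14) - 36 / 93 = -17625/27032 = -0.65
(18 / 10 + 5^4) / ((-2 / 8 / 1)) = -12536/5 = -2507.20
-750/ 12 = -125/2 = -62.50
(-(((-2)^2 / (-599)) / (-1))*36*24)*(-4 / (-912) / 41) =-288/466621 = 0.00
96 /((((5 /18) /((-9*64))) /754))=-750477312/5 = -150095462.40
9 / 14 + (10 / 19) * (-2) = -109/266 = -0.41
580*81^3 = 308235780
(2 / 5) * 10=4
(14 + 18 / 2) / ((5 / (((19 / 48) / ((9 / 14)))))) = 3059/1080 = 2.83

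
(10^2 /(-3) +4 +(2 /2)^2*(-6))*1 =-106/3 = -35.33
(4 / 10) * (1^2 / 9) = 2/45 = 0.04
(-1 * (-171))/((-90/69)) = -1311/10 = -131.10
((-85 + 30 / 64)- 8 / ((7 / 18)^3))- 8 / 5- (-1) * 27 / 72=-12171263/54880 = -221.78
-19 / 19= -1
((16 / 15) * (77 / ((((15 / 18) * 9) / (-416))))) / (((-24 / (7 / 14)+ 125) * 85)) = -13312/19125 = -0.70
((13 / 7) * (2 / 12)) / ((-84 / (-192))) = 104/147 = 0.71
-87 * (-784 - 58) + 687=73941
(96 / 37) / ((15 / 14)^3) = 87808/41625 = 2.11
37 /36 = 1.03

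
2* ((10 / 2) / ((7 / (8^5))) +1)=327694/7 = 46813.43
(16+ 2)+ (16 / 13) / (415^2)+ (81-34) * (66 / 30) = 271805511/2238925 = 121.40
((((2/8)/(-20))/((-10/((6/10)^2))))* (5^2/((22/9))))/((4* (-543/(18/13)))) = -243/82825600 = 0.00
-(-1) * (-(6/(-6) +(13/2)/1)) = -11/2 = -5.50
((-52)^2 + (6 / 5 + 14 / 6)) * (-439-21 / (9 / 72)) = -24652091/15 = -1643472.73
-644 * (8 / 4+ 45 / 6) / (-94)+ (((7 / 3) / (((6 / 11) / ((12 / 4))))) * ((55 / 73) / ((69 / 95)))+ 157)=235.40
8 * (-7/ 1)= -56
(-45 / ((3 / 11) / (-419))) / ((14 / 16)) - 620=548740/7 = 78391.43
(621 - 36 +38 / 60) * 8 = 70276/15 = 4685.07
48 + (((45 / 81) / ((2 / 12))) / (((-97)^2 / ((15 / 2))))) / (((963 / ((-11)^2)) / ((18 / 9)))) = 434927666/9060867 = 48.00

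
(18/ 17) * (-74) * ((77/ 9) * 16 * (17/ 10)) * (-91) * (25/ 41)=41481440/41 = 1011742.44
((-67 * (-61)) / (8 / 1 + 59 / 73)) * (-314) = -93682214/643 = -145695.51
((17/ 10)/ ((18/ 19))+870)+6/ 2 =157463/180 = 874.79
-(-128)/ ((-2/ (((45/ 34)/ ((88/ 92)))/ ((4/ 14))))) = -57960/187 = -309.95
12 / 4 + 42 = 45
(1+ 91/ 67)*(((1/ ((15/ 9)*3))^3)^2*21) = 3318/1046875 = 0.00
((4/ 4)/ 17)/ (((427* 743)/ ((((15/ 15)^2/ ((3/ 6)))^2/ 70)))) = 2/188770295 = 0.00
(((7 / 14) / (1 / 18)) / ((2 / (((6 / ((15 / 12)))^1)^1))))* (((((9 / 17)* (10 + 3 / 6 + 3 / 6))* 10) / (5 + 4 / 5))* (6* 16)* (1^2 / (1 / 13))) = 133436160/493 = 270661.58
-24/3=-8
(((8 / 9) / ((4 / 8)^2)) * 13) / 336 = 26/189 = 0.14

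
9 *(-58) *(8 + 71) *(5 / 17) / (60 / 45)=-309285/34 = -9096.62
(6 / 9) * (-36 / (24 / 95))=-95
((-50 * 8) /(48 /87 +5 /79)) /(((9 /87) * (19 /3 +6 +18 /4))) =-53151200/142309 = -373.49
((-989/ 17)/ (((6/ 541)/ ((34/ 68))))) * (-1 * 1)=535049/204 = 2622.79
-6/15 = -2/5 = -0.40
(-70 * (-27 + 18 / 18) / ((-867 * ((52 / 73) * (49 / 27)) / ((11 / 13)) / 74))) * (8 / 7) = -21391920/184093 = -116.20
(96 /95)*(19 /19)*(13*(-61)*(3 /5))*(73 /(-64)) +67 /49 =25592699/46550 = 549.79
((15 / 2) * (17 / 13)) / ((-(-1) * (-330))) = -17/572 = -0.03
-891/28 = -31.82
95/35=19/7 = 2.71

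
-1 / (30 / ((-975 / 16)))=2.03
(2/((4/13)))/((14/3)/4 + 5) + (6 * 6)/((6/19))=4257/37 = 115.05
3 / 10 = 0.30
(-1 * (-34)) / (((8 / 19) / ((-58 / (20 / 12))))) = -2810.10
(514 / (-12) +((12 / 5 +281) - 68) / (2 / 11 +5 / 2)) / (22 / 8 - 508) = -3086/41595 = -0.07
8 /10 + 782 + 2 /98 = 191791/245 = 782.82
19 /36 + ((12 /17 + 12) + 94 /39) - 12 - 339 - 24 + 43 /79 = -225521815/628524 = -358.81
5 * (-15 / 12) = -25/4 = -6.25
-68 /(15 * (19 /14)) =-952/285 = -3.34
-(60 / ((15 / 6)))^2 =-576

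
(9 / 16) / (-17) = -9/272 = -0.03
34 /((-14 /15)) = -255/7 = -36.43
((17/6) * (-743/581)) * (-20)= 126310/1743 = 72.47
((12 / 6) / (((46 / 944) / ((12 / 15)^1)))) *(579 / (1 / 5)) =2186304/23 = 95056.70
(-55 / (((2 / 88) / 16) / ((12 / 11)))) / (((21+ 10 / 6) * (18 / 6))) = -10560/17 = -621.18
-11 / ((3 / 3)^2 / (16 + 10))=-286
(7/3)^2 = 5.44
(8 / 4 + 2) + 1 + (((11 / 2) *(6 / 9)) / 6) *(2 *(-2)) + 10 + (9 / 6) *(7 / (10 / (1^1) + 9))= 4483/342 = 13.11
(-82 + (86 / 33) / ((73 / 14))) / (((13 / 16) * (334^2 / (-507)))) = 10209368/22394867 = 0.46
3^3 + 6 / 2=30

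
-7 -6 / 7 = -55/7 = -7.86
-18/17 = -1.06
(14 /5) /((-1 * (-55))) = 14/275 = 0.05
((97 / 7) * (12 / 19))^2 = 1354896/17689 = 76.60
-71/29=-2.45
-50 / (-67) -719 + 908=12713/67 = 189.75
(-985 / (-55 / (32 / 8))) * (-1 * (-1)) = 788/11 = 71.64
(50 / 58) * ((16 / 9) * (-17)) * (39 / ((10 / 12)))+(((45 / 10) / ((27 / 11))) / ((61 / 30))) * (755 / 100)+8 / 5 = -42841747/35380 = -1210.90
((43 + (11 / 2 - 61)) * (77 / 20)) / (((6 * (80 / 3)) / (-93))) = 7161/256 = 27.97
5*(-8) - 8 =-48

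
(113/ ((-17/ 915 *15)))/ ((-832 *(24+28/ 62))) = 213683/10721152 = 0.02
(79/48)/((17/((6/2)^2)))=237/272 = 0.87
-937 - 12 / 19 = -17815/19 = -937.63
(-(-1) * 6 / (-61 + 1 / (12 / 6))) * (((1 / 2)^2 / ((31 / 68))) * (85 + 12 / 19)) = -331908/71269 = -4.66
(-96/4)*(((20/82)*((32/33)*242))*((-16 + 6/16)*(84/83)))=73920000/3403 = 21722.01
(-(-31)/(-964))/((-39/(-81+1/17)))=-10664/159783 = -0.07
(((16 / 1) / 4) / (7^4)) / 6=2/7203 = 0.00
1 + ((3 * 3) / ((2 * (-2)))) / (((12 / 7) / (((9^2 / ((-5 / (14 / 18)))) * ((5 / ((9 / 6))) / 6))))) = 163/16 = 10.19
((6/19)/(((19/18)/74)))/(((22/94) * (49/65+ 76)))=8138520/6603773 = 1.23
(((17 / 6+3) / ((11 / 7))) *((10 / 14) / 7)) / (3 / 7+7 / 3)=175/1276 = 0.14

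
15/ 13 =1.15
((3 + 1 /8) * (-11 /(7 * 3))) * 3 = -275/56 = -4.91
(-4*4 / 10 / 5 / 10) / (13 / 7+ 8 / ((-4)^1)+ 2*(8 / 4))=-28/3375 = -0.01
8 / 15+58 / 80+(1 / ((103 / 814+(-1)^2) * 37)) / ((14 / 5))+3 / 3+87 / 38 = 66684011/14635320 = 4.56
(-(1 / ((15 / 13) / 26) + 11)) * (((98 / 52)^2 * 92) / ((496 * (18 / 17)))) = -472211873/22632480 = -20.86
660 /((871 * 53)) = 660/46163 = 0.01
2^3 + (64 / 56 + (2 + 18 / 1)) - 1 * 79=-349/7 = -49.86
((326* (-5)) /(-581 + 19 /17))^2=191961025/24295041 = 7.90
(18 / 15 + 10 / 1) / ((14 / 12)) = 48/5 = 9.60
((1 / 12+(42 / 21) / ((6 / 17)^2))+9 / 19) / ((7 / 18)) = 42.72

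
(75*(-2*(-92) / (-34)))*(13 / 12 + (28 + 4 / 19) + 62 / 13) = -3414925/247 = -13825.61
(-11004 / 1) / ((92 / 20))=-55020/23 = -2392.17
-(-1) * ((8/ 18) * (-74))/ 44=-74/99 = -0.75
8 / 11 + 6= 6.73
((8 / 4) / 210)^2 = 1/11025 = 0.00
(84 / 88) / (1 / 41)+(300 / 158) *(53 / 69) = 1622737/39974 = 40.59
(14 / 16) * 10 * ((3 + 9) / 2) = 105/2 = 52.50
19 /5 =3.80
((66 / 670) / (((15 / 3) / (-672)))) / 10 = -11088/8375 = -1.32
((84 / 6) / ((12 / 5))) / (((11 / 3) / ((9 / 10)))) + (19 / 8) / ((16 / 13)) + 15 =25853/1408 = 18.36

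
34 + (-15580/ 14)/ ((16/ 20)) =-18999/14 = -1357.07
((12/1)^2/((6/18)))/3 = 144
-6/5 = -1.20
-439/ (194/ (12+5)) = -7463/194 = -38.47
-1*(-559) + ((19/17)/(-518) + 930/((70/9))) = 5975481/8806 = 678.57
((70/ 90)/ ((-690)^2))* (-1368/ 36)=-133/2142450 = 0.00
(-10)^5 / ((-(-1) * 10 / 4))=-40000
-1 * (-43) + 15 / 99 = 1424/33 = 43.15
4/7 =0.57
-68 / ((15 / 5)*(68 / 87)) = -29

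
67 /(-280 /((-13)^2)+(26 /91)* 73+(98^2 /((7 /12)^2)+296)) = 79261/33761874 = 0.00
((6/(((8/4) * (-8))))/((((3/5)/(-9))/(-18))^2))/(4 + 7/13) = -710775/118 = -6023.52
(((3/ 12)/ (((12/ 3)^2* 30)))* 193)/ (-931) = -193/1787520 = 0.00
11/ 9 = 1.22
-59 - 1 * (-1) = -58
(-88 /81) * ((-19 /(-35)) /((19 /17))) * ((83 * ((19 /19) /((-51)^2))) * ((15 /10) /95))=-3652/13735575 = 0.00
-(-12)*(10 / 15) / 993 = 8/993 = 0.01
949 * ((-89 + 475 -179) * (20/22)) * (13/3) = 773866.36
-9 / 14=-0.64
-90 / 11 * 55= -450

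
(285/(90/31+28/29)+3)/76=266649/264328 = 1.01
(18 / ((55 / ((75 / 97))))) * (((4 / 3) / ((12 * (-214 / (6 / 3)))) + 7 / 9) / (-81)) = -680/280233 = 0.00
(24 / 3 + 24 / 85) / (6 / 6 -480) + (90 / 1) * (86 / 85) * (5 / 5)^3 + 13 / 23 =85784683/936445 = 91.61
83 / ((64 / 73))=6059/64 = 94.67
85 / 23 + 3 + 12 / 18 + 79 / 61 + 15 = 99574/4209 = 23.66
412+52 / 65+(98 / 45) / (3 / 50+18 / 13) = 17506564/42255 = 414.31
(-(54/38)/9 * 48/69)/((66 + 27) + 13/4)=-192/168245 = 0.00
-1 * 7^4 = -2401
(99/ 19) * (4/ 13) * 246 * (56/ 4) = 1363824/247 = 5521.55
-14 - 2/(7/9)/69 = -2260/161 = -14.04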